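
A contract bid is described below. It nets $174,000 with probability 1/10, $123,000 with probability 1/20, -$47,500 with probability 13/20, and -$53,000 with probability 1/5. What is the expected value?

-$17,925

EV = 1/10 × 174000 + 1/20 × 123000 + 13/20 × (-47500) + 1/5 × (-53000) = 17400 + 6150 − 30875 − 10600 = -17925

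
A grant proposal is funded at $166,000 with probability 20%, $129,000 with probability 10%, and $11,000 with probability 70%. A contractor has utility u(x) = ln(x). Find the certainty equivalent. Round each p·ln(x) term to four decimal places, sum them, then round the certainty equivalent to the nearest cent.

E[u] = 0.2·ln(166000) + 0.1·ln(129000) + 0.7·ln(11000) = 2.4039 + 1.1768 + 6.5140 = 10.0947
CE = e^10.0947 ≈ 24214.33

$24,214.33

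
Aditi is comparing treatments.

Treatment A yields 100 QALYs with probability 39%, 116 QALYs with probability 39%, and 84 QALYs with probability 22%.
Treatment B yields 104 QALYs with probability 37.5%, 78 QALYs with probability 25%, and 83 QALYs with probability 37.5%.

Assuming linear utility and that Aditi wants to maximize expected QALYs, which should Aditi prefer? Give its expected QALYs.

Treatment A (102.72 QALYs)

Treatment A = 0.39 × 100 + 0.39 × 116 + 0.22 × 84 = 39 + 45.24 + 18.48 = 102.72
Treatment B = 0.375 × 104 + 0.25 × 78 + 0.375 × 83 = 39 + 19.5 + 31.125 = 89.625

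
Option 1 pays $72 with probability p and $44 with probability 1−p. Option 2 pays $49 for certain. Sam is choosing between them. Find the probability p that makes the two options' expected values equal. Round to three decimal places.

p·72 + (1−p)·44 = 49
28p + 44 = 49
p = (49 − 44) / 28

p = 0.179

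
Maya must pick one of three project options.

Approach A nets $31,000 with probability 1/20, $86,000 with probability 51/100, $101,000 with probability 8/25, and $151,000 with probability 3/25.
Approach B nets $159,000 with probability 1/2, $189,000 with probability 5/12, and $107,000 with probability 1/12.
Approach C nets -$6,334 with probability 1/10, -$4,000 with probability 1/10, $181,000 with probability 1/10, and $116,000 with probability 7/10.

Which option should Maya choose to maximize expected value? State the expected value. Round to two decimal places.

Approach B ($167,166.67)

Approach A = 1/20 × 31000 + 51/100 × 86000 + 8/25 × 101000 + 3/25 × 151000 = 1550 + 43860 + 32320 + 18120 = 95850
Approach B = 1/2 × 159000 + 5/12 × 189000 + 1/12 × 107000 = 79500 + 78750 + 8916.6667 = 167166.6667
Approach C = 1/10 × (-6334) + 1/10 × (-4000) + 1/10 × 181000 + 7/10 × 116000 = -633.4 − 400 + 18100 + 81200 = 98266.6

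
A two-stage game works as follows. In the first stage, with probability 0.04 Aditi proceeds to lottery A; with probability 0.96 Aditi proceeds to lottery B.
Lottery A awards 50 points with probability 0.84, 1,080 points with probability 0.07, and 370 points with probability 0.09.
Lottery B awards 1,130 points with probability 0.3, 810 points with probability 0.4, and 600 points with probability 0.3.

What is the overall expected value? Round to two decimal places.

815.32 points

EV(A) = 0.84 × 50 + 0.07 × 1080 + 0.09 × 370 = 42 + 75.6 + 33.3 = 150.9
EV(B) = 0.3 × 1130 + 0.4 × 810 + 0.3 × 600 = 339 + 324 + 180 = 843
Overall = 0.04 × 150.9 + 0.96 × 843 = 6.036 + 809.28 = 815.316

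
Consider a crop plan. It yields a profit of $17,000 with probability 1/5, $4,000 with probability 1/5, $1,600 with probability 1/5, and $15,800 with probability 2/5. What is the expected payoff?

EV = 1/5 × 17000 + 1/5 × 4000 + 1/5 × 1600 + 2/5 × 15800 = 3400 + 800 + 320 + 6320 = 10840

$10,840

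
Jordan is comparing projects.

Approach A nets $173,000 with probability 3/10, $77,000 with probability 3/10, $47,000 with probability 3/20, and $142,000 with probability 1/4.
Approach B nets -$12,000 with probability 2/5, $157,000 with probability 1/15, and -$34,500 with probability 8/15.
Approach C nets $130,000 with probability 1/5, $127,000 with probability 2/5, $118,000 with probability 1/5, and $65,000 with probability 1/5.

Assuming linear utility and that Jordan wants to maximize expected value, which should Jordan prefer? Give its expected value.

Approach A ($117,550)

Approach A = 3/10 × 173000 + 3/10 × 77000 + 3/20 × 47000 + 1/4 × 142000 = 51900 + 23100 + 7050 + 35500 = 117550
Approach B = 2/5 × (-12000) + 1/15 × 157000 + 8/15 × (-34500) = -4800 + 10466.6667 − 18400 = -12733.3333
Approach C = 1/5 × 130000 + 2/5 × 127000 + 1/5 × 118000 + 1/5 × 65000 = 26000 + 50800 + 23600 + 13000 = 113400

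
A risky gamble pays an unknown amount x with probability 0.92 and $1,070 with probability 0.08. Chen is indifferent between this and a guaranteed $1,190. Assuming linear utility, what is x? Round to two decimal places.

0.92·x + 0.08·1070 = 1190
0.92·x = 1190 − 85.6 = 1104.4
x = 1104.4 / 0.92 = 1200.4348

x = $1,200.43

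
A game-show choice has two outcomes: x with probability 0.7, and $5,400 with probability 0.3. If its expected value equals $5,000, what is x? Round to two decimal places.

0.7·x + 0.3·5400 = 5000
0.7·x = 5000 − 1620 = 3380
x = 3380 / 0.7 = 4828.5714

x = $4,828.57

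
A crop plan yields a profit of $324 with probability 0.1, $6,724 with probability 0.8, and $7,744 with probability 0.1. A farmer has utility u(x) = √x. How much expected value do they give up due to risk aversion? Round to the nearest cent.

$379.56

E[u] = 0.1·√324 + 0.8·√6724 + 0.1·√7744 = 0.1·18 + 0.8·82 + 0.1·88 = 76.2
CE = (76.2)² = 5806.44
Risk premium = EV − CE = 6186 − 5806.44 = 379.56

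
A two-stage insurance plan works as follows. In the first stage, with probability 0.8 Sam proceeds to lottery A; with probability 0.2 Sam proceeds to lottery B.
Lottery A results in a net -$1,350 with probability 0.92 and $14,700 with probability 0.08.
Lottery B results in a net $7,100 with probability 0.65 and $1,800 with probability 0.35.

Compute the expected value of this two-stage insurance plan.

EV(A) = 0.92 × (-1350) + 0.08 × 14700 = -1242 + 1176 = -66
EV(B) = 0.65 × 7100 + 0.35 × 1800 = 4615 + 630 = 5245
Overall = 0.8 × (-66) + 0.2 × 5245 = -52.8 + 1049 = 996.2

$996.20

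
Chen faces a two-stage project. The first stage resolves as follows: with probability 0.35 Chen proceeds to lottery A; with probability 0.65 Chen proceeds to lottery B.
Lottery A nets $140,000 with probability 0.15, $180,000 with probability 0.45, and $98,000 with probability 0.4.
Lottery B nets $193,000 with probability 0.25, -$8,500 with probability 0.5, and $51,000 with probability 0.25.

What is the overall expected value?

$86,307.50

EV(A) = 0.15 × 140000 + 0.45 × 180000 + 0.4 × 98000 = 21000 + 81000 + 39200 = 141200
EV(B) = 0.25 × 193000 + 0.5 × (-8500) + 0.25 × 51000 = 48250 − 4250 + 12750 = 56750
Overall = 0.35 × 141200 + 0.65 × 56750 = 49420 + 36887.5 = 86307.5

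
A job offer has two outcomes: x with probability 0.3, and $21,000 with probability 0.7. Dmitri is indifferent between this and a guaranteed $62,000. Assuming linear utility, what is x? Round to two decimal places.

x = $157,666.67

0.3·x + 0.7·21000 = 62000
0.3·x = 62000 − 14700 = 47300
x = 47300 / 0.3 = 157666.6667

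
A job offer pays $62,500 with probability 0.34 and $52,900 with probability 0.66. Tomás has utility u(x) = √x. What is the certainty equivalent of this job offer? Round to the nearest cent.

$56,074.24

E[u] = 0.34·√62500 + 0.66·√52900 = 0.34·250 + 0.66·230 = 236.8
CE = (236.8)² = 56074.24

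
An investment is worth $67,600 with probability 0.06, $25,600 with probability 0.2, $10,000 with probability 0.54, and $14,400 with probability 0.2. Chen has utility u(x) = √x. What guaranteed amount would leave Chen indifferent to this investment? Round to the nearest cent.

E[u] = 0.06·√67600 + 0.2·√25600 + 0.54·√10000 + 0.2·√14400 = 0.06·260 + 0.2·160 + 0.54·100 + 0.2·120 = 125.6
CE = (125.6)² = 15775.36

$15,775.36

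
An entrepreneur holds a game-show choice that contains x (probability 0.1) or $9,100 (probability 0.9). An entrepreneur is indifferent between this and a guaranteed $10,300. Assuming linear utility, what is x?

x = $21,100

0.1·x + 0.9·9100 = 10300
0.1·x = 10300 − 8190 = 2110
x = 2110 / 0.1 = 21100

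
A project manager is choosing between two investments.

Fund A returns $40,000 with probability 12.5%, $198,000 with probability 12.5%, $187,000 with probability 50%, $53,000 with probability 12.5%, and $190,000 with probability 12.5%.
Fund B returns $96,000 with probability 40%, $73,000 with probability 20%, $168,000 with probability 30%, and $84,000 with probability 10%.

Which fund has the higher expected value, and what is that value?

Fund A = 0.125 × 40000 + 0.125 × 198000 + 0.5 × 187000 + 0.125 × 53000 + 0.125 × 190000 = 5000 + 24750 + 93500 + 6625 + 23750 = 153625
Fund B = 0.4 × 96000 + 0.2 × 73000 + 0.3 × 168000 + 0.1 × 84000 = 38400 + 14600 + 50400 + 8400 = 111800

Fund A ($153,625)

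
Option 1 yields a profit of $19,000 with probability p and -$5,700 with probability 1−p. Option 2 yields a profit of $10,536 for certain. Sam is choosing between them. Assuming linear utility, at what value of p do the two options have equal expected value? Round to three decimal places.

p·19000 + (1−p)·(-5700) = 10536
24700p − 5700 = 10536
p = (10536 + 5700) / 24700

p = 0.657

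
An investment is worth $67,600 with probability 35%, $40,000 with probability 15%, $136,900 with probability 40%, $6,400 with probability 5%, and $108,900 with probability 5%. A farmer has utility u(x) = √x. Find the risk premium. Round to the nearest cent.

E[u] = 0.35·√67600 + 0.15·√40000 + 0.4·√136900 + 0.05·√6400 + 0.05·√108900 = 0.35·260 + 0.15·200 + 0.4·370 + 0.05·80 + 0.05·330 = 289.5
CE = (289.5)² = 83810.25
Risk premium = EV − CE = 90185 − 83810.25 = 6374.75

$6,374.75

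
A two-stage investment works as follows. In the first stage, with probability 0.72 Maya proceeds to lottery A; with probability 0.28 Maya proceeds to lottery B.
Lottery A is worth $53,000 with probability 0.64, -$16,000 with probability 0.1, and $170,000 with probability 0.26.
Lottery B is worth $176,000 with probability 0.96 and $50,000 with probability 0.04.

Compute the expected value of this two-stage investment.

EV(A) = 0.64 × 53000 + 0.1 × (-16000) + 0.26 × 170000 = 33920 − 1600 + 44200 = 76520
EV(B) = 0.96 × 176000 + 0.04 × 50000 = 168960 + 2000 = 170960
Overall = 0.72 × 76520 + 0.28 × 170960 = 55094.4 + 47868.8 = 102963.2

$102,963.20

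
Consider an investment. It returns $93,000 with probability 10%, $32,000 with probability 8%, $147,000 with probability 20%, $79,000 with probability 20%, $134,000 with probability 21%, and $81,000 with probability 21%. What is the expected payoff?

$102,210

EV = 0.1 × 93000 + 0.08 × 32000 + 0.2 × 147000 + 0.2 × 79000 + 0.21 × 134000 + 0.21 × 81000 = 9300 + 2560 + 29400 + 15800 + 28140 + 17010 = 102210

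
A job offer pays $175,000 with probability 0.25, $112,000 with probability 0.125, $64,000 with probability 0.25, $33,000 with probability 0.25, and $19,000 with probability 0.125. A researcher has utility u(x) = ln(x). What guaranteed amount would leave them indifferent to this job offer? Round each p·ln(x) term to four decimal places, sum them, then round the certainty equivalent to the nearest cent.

E[u] = 0.25·ln(175000) + 0.125·ln(112000) + 0.25·ln(64000) + 0.25·ln(33000) + 0.125·ln(19000) = 3.0181 + 1.4533 + 2.7667 + 2.6011 + 1.2315 = 11.0707
CE = e^11.0707 ≈ 64260.47

$64,260.47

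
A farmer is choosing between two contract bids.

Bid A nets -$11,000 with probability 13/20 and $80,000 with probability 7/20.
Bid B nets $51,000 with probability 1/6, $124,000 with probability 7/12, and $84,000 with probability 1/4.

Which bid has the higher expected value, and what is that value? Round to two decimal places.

Bid A = 13/20 × (-11000) + 7/20 × 80000 = -7150 + 28000 = 20850
Bid B = 1/6 × 51000 + 7/12 × 124000 + 1/4 × 84000 = 8500 + 72333.3333 + 21000 = 101833.3333

Bid B ($101,833.33)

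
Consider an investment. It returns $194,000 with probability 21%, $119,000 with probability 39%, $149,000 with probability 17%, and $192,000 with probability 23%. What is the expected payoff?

EV = 0.21 × 194000 + 0.39 × 119000 + 0.17 × 149000 + 0.23 × 192000 = 40740 + 46410 + 25330 + 44160 = 156640

$156,640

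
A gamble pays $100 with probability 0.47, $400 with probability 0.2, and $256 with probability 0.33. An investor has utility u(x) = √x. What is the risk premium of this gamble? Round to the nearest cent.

$16.04

E[u] = 0.47·√100 + 0.2·√400 + 0.33·√256 = 0.47·10 + 0.2·20 + 0.33·16 = 13.98
CE = (13.98)² = 195.4404
Risk premium = EV − CE = 211.48 − 195.4404 = 16.0396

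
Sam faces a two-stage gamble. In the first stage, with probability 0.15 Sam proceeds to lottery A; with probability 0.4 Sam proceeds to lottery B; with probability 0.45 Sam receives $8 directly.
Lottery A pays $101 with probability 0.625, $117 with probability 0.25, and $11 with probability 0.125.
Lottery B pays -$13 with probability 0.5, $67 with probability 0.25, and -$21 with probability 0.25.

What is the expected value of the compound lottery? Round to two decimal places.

$19.66

EV(A) = 0.625 × 101 + 0.25 × 117 + 0.125 × 11 = 63.125 + 29.25 + 1.375 = 93.75
EV(B) = 0.5 × (-13) + 0.25 × 67 + 0.25 × (-21) = -6.5 + 16.75 − 5.25 = 5
Branch C: 8 (certain)
Overall = 0.15 × 93.75 + 0.4 × 5 + 0.45 × 8 = 14.0625 + 2 + 3.6 = 19.6625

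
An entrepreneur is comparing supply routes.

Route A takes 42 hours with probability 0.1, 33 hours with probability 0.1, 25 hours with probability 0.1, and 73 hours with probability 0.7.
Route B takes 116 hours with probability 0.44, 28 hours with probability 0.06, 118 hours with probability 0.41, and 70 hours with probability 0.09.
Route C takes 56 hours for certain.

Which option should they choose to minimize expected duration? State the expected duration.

Route A = 0.1 × 42 + 0.1 × 33 + 0.1 × 25 + 0.7 × 73 = 4.2 + 3.3 + 2.5 + 51.1 = 61.1
Route B = 0.44 × 116 + 0.06 × 28 + 0.41 × 118 + 0.09 × 70 = 51.04 + 1.68 + 48.38 + 6.3 = 107.4
Route C: 56 (certain)

Route C (56 hours)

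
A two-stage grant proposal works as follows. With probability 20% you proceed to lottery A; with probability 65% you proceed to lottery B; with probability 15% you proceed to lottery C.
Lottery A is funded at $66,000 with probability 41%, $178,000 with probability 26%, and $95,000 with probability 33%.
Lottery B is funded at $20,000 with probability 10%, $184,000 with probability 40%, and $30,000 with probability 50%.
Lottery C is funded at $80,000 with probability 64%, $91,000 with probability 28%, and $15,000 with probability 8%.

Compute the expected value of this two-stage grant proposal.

EV(A) = 0.41 × 66000 + 0.26 × 178000 + 0.33 × 95000 = 27060 + 46280 + 31350 = 104690
EV(B) = 0.1 × 20000 + 0.4 × 184000 + 0.5 × 30000 = 2000 + 73600 + 15000 = 90600
EV(C) = 0.64 × 80000 + 0.28 × 91000 + 0.08 × 15000 = 51200 + 25480 + 1200 = 77880
Overall = 0.2 × 104690 + 0.65 × 90600 + 0.15 × 77880 = 20938 + 58890 + 11682 = 91510

$91,510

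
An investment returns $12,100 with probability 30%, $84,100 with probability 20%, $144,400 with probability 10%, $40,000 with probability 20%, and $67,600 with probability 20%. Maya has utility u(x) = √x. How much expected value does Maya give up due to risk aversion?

E[u] = 0.3·√12100 + 0.2·√84100 + 0.1·√144400 + 0.2·√40000 + 0.2·√67600 = 0.3·110 + 0.2·290 + 0.1·380 + 0.2·200 + 0.2·260 = 221
CE = (221)² = 48841
Risk premium = EV − CE = 56410 − 48841 = 7569

$7,569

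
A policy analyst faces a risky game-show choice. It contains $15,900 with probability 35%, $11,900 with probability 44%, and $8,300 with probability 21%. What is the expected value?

$12,544

EV = 0.35 × 15900 + 0.44 × 11900 + 0.21 × 8300 = 5565 + 5236 + 1743 = 12544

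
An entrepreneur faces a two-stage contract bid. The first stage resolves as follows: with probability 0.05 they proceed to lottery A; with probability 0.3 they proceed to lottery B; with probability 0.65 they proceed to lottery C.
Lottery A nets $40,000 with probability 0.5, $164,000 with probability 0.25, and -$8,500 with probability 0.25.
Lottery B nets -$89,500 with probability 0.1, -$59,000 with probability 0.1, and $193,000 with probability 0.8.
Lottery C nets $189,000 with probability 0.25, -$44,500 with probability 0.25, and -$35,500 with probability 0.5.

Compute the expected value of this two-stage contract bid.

EV(A) = 0.5 × 40000 + 0.25 × 164000 + 0.25 × (-8500) = 20000 + 41000 − 2125 = 58875
EV(B) = 0.1 × (-89500) + 0.1 × (-59000) + 0.8 × 193000 = -8950 − 5900 + 154400 = 139550
EV(C) = 0.25 × 189000 + 0.25 × (-44500) + 0.5 × (-35500) = 47250 − 11125 − 17750 = 18375
Overall = 0.05 × 58875 + 0.3 × 139550 + 0.65 × 18375 = 2943.75 + 41865 + 11943.75 = 56752.5

$56,752.50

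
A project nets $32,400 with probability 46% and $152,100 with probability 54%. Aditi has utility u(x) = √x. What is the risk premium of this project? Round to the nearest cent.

$10,954.44

E[u] = 0.46·√32400 + 0.54·√152100 = 0.46·180 + 0.54·390 = 293.4
CE = (293.4)² = 86083.56
Risk premium = EV − CE = 97038 − 86083.56 = 10954.44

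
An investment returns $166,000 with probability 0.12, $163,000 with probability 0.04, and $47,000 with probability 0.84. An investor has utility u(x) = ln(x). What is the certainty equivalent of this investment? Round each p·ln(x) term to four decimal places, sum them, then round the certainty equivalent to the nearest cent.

E[u] = 0.12·ln(166000) + 0.04·ln(163000) + 0.84·ln(47000) = 1.4424 + 0.4801 + 9.0366 = 10.9591
CE = e^10.9591 ≈ 57474.69

$57,474.69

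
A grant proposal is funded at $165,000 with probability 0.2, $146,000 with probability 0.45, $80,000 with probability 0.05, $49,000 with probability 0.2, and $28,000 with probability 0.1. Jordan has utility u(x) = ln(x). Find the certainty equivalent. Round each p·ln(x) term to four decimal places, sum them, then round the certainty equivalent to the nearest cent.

E[u] = 0.2·ln(165000) + 0.45·ln(146000) + 0.05·ln(80000) + 0.2·ln(49000) + 0.1·ln(28000) = 2.4027 + 5.3511 + 0.5645 + 2.1599 + 1.0240 = 11.5022
CE = e^11.5022 ≈ 98933.18

$98,933.18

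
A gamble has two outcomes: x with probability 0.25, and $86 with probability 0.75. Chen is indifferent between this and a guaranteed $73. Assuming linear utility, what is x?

0.25·x + 0.75·86 = 73
0.25·x = 73 − 64.5 = 8.5
x = 8.5 / 0.25 = 34

x = $34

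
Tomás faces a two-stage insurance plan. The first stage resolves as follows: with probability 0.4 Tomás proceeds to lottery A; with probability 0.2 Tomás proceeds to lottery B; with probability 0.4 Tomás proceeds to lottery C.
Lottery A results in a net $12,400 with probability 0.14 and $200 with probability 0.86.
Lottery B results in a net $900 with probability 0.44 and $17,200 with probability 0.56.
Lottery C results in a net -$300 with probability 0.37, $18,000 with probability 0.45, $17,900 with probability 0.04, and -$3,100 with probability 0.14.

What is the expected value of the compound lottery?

$6,077.20

EV(A) = 0.14 × 12400 + 0.86 × 200 = 1736 + 172 = 1908
EV(B) = 0.44 × 900 + 0.56 × 17200 = 396 + 9632 = 10028
EV(C) = 0.37 × (-300) + 0.45 × 18000 + 0.04 × 17900 + 0.14 × (-3100) = -111 + 8100 + 716 − 434 = 8271
Overall = 0.4 × 1908 + 0.2 × 10028 + 0.4 × 8271 = 763.2 + 2005.6 + 3308.4 = 6077.2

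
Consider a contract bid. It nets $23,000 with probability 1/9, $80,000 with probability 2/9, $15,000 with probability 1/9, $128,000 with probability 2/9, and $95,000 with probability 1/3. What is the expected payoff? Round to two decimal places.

$82,111.11

EV = 1/9 × 23000 + 2/9 × 80000 + 1/9 × 15000 + 2/9 × 128000 + 1/3 × 95000 = 2555.5556 + 17777.7778 + 1666.6667 + 28444.4444 + 31666.6667 = 82111.1111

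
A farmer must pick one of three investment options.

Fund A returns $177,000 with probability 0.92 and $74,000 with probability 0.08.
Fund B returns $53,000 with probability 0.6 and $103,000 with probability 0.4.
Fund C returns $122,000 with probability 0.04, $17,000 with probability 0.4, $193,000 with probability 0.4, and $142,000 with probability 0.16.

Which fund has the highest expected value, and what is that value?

Fund A = 0.92 × 177000 + 0.08 × 74000 = 162840 + 5920 = 168760
Fund B = 0.6 × 53000 + 0.4 × 103000 = 31800 + 41200 = 73000
Fund C = 0.04 × 122000 + 0.4 × 17000 + 0.4 × 193000 + 0.16 × 142000 = 4880 + 6800 + 77200 + 22720 = 111600

Fund A ($168,760)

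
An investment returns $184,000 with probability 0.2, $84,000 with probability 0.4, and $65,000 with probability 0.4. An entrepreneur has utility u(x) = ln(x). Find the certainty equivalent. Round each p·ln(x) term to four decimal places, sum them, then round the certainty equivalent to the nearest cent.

$88,680.92

E[u] = 0.2·ln(184000) + 0.4·ln(84000) + 0.4·ln(65000) = 2.4245 + 4.5354 + 4.4329 = 11.3928
CE = e^11.3928 ≈ 88680.92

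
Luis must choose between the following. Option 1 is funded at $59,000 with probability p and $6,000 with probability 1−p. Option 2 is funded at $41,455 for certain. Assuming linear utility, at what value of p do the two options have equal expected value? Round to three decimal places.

p = 0.669

p·59000 + (1−p)·6000 = 41455
53000p + 6000 = 41455
p = (41455 − 6000) / 53000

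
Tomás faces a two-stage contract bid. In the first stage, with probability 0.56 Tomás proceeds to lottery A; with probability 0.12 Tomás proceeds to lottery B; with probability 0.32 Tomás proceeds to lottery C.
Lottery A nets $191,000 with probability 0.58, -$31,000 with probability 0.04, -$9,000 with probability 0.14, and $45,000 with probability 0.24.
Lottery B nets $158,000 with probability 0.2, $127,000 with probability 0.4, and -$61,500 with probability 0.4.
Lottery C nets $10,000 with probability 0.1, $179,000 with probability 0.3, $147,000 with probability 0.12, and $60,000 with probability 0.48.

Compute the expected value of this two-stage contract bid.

EV(A) = 0.58 × 191000 + 0.04 × (-31000) + 0.14 × (-9000) + 0.24 × 45000 = 110780 − 1240 − 1260 + 10800 = 119080
EV(B) = 0.2 × 158000 + 0.4 × 127000 + 0.4 × (-61500) = 31600 + 50800 − 24600 = 57800
EV(C) = 0.1 × 10000 + 0.3 × 179000 + 0.12 × 147000 + 0.48 × 60000 = 1000 + 53700 + 17640 + 28800 = 101140
Overall = 0.56 × 119080 + 0.12 × 57800 + 0.32 × 101140 = 66684.8 + 6936 + 32364.8 = 105985.6

$105,985.60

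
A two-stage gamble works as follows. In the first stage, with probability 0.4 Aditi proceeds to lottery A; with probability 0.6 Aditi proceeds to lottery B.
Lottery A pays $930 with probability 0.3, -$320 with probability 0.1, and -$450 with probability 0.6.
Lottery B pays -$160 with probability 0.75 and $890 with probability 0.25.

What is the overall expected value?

EV(A) = 0.3 × 930 + 0.1 × (-320) + 0.6 × (-450) = 279 − 32 − 270 = -23
EV(B) = 0.75 × (-160) + 0.25 × 890 = -120 + 222.5 = 102.5
Overall = 0.4 × (-23) + 0.6 × 102.5 = -9.2 + 61.5 = 52.3

$52.30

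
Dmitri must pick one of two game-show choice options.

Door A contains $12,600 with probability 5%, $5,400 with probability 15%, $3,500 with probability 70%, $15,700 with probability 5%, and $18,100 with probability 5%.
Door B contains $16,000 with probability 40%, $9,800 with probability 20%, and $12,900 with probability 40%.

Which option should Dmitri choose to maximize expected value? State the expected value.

Door A = 0.05 × 12600 + 0.15 × 5400 + 0.7 × 3500 + 0.05 × 15700 + 0.05 × 18100 = 630 + 810 + 2450 + 785 + 905 = 5580
Door B = 0.4 × 16000 + 0.2 × 9800 + 0.4 × 12900 = 6400 + 1960 + 5160 = 13520

Door B ($13,520)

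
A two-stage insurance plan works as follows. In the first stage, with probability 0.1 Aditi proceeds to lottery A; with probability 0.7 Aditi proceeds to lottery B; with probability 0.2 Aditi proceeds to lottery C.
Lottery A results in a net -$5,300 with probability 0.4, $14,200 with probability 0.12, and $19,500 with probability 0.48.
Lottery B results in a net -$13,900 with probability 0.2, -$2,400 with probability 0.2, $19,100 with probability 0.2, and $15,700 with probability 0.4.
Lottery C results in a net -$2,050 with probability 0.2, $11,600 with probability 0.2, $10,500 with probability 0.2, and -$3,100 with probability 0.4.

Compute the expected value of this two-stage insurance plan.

$6,236.40

EV(A) = 0.4 × (-5300) + 0.12 × 14200 + 0.48 × 19500 = -2120 + 1704 + 9360 = 8944
EV(B) = 0.2 × (-13900) + 0.2 × (-2400) + 0.2 × 19100 + 0.4 × 15700 = -2780 − 480 + 3820 + 6280 = 6840
EV(C) = 0.2 × (-2050) + 0.2 × 11600 + 0.2 × 10500 + 0.4 × (-3100) = -410 + 2320 + 2100 − 1240 = 2770
Overall = 0.1 × 8944 + 0.7 × 6840 + 0.2 × 2770 = 894.4 + 4788 + 554 = 6236.4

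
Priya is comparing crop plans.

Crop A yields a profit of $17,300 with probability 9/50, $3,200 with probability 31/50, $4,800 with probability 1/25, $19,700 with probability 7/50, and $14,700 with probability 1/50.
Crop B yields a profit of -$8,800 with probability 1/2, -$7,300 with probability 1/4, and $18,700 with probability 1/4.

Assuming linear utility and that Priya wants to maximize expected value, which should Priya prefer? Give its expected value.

Crop A ($8,342)

Crop A = 9/50 × 17300 + 31/50 × 3200 + 1/25 × 4800 + 7/50 × 19700 + 1/50 × 14700 = 3114 + 1984 + 192 + 2758 + 294 = 8342
Crop B = 1/2 × (-8800) + 1/4 × (-7300) + 1/4 × 18700 = -4400 − 1825 + 4675 = -1550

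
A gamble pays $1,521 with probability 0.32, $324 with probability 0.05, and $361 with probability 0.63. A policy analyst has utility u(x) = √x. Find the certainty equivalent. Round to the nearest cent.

E[u] = 0.32·√1521 + 0.05·√324 + 0.63·√361 = 0.32·39 + 0.05·18 + 0.63·19 = 25.35
CE = (25.35)² = 642.6225

$642.62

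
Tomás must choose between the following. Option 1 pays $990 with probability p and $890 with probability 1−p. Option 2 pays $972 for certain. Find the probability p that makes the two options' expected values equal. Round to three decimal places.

p·990 + (1−p)·890 = 972
100p + 890 = 972
p = (972 − 890) / 100

p = 0.820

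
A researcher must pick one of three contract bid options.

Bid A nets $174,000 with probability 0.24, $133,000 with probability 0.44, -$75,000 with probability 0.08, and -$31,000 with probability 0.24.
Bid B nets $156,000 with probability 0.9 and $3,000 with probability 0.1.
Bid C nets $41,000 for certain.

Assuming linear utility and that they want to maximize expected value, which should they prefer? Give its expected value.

Bid A = 0.24 × 174000 + 0.44 × 133000 + 0.08 × (-75000) + 0.24 × (-31000) = 41760 + 58520 − 6000 − 7440 = 86840
Bid B = 0.9 × 156000 + 0.1 × 3000 = 140400 + 300 = 140700
Bid C: 41000 (certain)

Bid B ($140,700)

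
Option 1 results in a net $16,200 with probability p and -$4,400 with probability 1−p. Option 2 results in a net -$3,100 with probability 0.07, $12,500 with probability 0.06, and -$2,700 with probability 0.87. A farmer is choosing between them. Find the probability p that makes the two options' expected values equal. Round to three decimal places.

EV(Option 2) = 0.07 × (-3100) + 0.06 × 12500 + 0.87 × (-2700) = -217 + 750 − 2349 = -1816
p·16200 + (1−p)·(-4400) = -1816
20600p − 4400 = -1816
p = (-1816 + 4400) / 20600

p = 0.125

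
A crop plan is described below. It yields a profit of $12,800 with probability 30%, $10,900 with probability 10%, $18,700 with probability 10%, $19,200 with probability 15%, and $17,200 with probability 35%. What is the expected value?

$15,700

EV = 0.3 × 12800 + 0.1 × 10900 + 0.1 × 18700 + 0.15 × 19200 + 0.35 × 17200 = 3840 + 1090 + 1870 + 2880 + 6020 = 15700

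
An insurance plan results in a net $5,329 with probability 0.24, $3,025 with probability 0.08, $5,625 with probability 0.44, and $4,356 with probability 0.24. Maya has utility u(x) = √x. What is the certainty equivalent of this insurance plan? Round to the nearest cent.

$5,006.98

E[u] = 0.24·√5329 + 0.08·√3025 + 0.44·√5625 + 0.24·√4356 = 0.24·73 + 0.08·55 + 0.44·75 + 0.24·66 = 70.76
CE = (70.76)² = 5006.9776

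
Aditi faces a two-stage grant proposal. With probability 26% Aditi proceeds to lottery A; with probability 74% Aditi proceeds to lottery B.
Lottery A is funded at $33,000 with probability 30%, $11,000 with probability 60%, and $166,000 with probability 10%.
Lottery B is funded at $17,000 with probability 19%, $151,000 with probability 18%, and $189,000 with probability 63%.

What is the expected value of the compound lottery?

EV(A) = 0.3 × 33000 + 0.6 × 11000 + 0.1 × 166000 = 9900 + 6600 + 16600 = 33100
EV(B) = 0.19 × 17000 + 0.18 × 151000 + 0.63 × 189000 = 3230 + 27180 + 119070 = 149480
Overall = 0.26 × 33100 + 0.74 × 149480 = 8606 + 110615.2 = 119221.2

$119,221.20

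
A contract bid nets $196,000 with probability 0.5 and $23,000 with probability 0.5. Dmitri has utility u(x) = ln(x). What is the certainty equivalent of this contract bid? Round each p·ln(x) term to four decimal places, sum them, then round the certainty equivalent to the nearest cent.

$67,137.63

E[u] = 0.5·ln(196000) + 0.5·ln(23000) = 6.0929 + 5.0216 = 11.1145
CE = e^11.1145 ≈ 67137.63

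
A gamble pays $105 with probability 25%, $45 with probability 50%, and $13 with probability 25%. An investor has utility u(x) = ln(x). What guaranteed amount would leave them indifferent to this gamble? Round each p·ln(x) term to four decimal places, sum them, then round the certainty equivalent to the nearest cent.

$40.77

E[u] = 0.25·ln(105) + 0.5·ln(45) + 0.25·ln(13) = 1.1635 + 1.9033 + 0.6412 = 3.7080
CE = e^3.7080 ≈ 40.77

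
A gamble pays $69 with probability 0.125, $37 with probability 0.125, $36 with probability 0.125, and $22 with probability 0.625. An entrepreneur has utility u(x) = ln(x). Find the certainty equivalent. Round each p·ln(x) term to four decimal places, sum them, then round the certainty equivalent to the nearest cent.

E[u] = 0.125·ln(69) + 0.125·ln(37) + 0.125·ln(36) + 0.625·ln(22) = 0.5293 + 0.4514 + 0.4479 + 1.9319 = 3.3605
CE = e^3.3605 ≈ 28.80

$28.80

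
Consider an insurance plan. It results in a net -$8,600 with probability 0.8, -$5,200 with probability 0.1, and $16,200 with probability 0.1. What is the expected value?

-$5,780

EV = 0.8 × (-8600) + 0.1 × (-5200) + 0.1 × 16200 = -6880 − 520 + 1620 = -5780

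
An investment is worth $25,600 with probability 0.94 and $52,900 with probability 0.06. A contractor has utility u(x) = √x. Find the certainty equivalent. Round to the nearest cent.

$26,961.64

E[u] = 0.94·√25600 + 0.06·√52900 = 0.94·160 + 0.06·230 = 164.2
CE = (164.2)² = 26961.64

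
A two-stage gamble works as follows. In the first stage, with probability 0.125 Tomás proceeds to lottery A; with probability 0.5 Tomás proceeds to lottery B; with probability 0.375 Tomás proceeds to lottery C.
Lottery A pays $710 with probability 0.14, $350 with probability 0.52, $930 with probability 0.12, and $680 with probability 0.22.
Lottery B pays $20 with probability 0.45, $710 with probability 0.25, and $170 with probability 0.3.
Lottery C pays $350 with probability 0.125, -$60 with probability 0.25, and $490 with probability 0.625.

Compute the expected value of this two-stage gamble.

EV(A) = 0.14 × 710 + 0.52 × 350 + 0.12 × 930 + 0.22 × 680 = 99.4 + 182 + 111.6 + 149.6 = 542.6
EV(B) = 0.45 × 20 + 0.25 × 710 + 0.3 × 170 = 9 + 177.5 + 51 = 237.5
EV(C) = 0.125 × 350 + 0.25 × (-60) + 0.625 × 490 = 43.75 − 15 + 306.25 = 335
Overall = 0.125 × 542.6 + 0.5 × 237.5 + 0.375 × 335 = 67.825 + 118.75 + 125.625 = 312.2

$312.20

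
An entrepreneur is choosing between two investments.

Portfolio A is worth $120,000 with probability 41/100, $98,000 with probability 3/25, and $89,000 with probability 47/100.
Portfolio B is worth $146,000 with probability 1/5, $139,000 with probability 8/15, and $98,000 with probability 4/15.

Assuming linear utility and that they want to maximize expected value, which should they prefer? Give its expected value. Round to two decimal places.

Portfolio A = 41/100 × 120000 + 3/25 × 98000 + 47/100 × 89000 = 49200 + 11760 + 41830 = 102790
Portfolio B = 1/5 × 146000 + 8/15 × 139000 + 4/15 × 98000 = 29200 + 74133.3333 + 26133.3333 = 129466.6667

Portfolio B ($129,466.67)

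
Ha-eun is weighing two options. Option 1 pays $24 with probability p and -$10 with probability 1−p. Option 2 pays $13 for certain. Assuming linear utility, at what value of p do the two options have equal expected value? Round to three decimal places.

p·24 + (1−p)·(-10) = 13
34p − 10 = 13
p = (13 + 10) / 34

p = 0.676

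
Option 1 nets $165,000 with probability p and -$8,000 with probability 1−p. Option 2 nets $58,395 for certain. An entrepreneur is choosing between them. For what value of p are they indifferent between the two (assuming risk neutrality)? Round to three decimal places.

p·165000 + (1−p)·(-8000) = 58395
173000p − 8000 = 58395
p = (58395 + 8000) / 173000

p = 0.384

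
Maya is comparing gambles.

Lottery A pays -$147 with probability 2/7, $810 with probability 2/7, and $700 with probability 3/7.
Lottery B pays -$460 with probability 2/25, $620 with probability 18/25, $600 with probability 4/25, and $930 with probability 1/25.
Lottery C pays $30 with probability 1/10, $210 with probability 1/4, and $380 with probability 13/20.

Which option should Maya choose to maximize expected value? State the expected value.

Lottery B ($542.80)

Lottery A = 2/7 × (-147) + 2/7 × 810 + 3/7 × 700 = -42 + 231.4286 + 300 = 489.4286
Lottery B = 2/25 × (-460) + 18/25 × 620 + 4/25 × 600 + 1/25 × 930 = -36.8 + 446.4 + 96 + 37.2 = 542.8
Lottery C = 1/10 × 30 + 1/4 × 210 + 13/20 × 380 = 3 + 52.5 + 247 = 302.5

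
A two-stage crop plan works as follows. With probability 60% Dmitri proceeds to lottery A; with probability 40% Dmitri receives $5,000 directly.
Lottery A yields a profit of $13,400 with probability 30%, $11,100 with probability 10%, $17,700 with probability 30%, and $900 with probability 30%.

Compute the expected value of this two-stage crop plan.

$8,426

EV(A) = 0.3 × 13400 + 0.1 × 11100 + 0.3 × 17700 + 0.3 × 900 = 4020 + 1110 + 5310 + 270 = 10710
Branch B: 5000 (certain)
Overall = 0.6 × 10710 + 0.4 × 5000 = 6426 + 2000 = 8426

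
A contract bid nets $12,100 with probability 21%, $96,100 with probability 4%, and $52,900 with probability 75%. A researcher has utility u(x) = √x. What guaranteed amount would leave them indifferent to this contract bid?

$43,264

E[u] = 0.21·√12100 + 0.04·√96100 + 0.75·√52900 = 0.21·110 + 0.04·310 + 0.75·230 = 208
CE = (208)² = 43264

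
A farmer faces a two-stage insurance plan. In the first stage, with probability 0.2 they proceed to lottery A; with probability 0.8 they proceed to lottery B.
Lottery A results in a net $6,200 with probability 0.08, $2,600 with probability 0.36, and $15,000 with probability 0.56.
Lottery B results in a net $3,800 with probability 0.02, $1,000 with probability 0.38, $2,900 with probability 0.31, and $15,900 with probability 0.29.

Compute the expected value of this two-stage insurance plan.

$6,739.20

EV(A) = 0.08 × 6200 + 0.36 × 2600 + 0.56 × 15000 = 496 + 936 + 8400 = 9832
EV(B) = 0.02 × 3800 + 0.38 × 1000 + 0.31 × 2900 + 0.29 × 15900 = 76 + 380 + 899 + 4611 = 5966
Overall = 0.2 × 9832 + 0.8 × 5966 = 1966.4 + 4772.8 = 6739.2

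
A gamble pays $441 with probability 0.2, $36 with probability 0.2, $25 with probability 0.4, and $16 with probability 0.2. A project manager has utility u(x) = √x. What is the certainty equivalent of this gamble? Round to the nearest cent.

$67.24

E[u] = 0.2·√441 + 0.2·√36 + 0.4·√25 + 0.2·√16 = 0.2·21 + 0.2·6 + 0.4·5 + 0.2·4 = 8.2
CE = (8.2)² = 67.24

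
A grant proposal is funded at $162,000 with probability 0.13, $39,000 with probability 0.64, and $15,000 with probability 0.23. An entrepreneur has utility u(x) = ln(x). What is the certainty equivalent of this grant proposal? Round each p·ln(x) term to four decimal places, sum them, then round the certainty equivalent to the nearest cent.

$37,669.27

E[u] = 0.13·ln(162000) + 0.64·ln(39000) + 0.23·ln(15000) = 1.5594 + 6.7656 + 2.2116 = 10.5366
CE = e^10.5366 ≈ 37669.27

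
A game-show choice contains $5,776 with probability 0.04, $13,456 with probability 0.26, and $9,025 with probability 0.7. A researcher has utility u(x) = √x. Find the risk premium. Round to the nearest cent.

E[u] = 0.04·√5776 + 0.26·√13456 + 0.7·√9025 = 0.04·76 + 0.26·116 + 0.7·95 = 99.7
CE = (99.7)² = 9940.09
Risk premium = EV − CE = 10047.1 − 9940.09 = 107.01

$107.01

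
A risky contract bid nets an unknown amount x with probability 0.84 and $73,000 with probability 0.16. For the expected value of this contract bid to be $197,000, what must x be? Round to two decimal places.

0.84·x + 0.16·73000 = 197000
0.84·x = 197000 − 11680 = 185320
x = 185320 / 0.84 = 220619.0476

x = $220,619.05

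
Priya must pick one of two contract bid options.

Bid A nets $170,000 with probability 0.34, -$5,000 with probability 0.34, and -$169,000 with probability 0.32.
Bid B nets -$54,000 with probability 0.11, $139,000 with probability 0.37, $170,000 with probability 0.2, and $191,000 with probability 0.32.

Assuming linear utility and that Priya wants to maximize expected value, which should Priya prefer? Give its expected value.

Bid B ($140,610)

Bid A = 0.34 × 170000 + 0.34 × (-5000) + 0.32 × (-169000) = 57800 − 1700 − 54080 = 2020
Bid B = 0.11 × (-54000) + 0.37 × 139000 + 0.2 × 170000 + 0.32 × 191000 = -5940 + 51430 + 34000 + 61120 = 140610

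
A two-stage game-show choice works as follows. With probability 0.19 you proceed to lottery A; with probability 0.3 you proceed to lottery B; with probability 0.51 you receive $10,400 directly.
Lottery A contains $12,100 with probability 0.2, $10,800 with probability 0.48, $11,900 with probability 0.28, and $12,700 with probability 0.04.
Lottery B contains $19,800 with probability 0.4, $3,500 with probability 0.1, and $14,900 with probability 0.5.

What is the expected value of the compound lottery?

EV(A) = 0.2 × 12100 + 0.48 × 10800 + 0.28 × 11900 + 0.04 × 12700 = 2420 + 5184 + 3332 + 508 = 11444
EV(B) = 0.4 × 19800 + 0.1 × 3500 + 0.5 × 14900 = 7920 + 350 + 7450 = 15720
Branch C: 10400 (certain)
Overall = 0.19 × 11444 + 0.3 × 15720 + 0.51 × 10400 = 2174.36 + 4716 + 5304 = 12194.36

$12,194.36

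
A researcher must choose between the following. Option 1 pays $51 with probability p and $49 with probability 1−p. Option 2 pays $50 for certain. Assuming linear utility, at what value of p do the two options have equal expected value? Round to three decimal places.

p·51 + (1−p)·49 = 50
2p + 49 = 50
p = (50 − 49) / 2

p = 0.500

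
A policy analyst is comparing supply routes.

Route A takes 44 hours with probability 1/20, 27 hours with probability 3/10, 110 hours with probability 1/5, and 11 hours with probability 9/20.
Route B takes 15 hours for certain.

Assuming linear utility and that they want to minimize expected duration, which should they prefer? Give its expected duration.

Route A = 1/20 × 44 + 3/10 × 27 + 1/5 × 110 + 9/20 × 11 = 2.2 + 8.1 + 22 + 4.95 = 37.25
Route B: 15 (certain)

Route B (15 hours)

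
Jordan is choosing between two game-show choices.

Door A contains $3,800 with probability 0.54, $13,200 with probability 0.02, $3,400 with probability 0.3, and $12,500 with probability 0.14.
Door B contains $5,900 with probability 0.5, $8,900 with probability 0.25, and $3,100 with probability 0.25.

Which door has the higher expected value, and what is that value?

Door B ($5,950)

Door A = 0.54 × 3800 + 0.02 × 13200 + 0.3 × 3400 + 0.14 × 12500 = 2052 + 264 + 1020 + 1750 = 5086
Door B = 0.5 × 5900 + 0.25 × 8900 + 0.25 × 3100 = 2950 + 2225 + 775 = 5950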